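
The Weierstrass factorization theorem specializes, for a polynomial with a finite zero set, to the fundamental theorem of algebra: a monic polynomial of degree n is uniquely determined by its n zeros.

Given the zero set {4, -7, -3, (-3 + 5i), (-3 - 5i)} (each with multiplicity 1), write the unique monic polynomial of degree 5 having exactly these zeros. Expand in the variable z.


The polynomial is p(z) = ∏_{α ∈ S} (z − α), where S = {4, -7, -3, (-3 + 5i), (-3 - 5i)}.
Expanding the product yields: p(z) = z^5 + 12·z^4 + 51·z^3 + 6·z^2 -1150·z -2856.
Note conjugate pairs combine to real quadratics: (z − (-3+5i))(z − (-3−5i)) = z² + 6z + 34.
The resulting polynomial has degree 5 and real coefficients as required.

p(z) = z^5 + 12·z^4 + 51·z^3 + 6·z^2 -1150·z -2856.


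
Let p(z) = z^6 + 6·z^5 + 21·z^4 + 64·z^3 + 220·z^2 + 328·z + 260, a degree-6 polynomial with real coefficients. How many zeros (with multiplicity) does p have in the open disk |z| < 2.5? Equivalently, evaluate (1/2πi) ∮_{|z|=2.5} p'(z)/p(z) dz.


The zeros of p are: (-3 + 2i), (-3 - 2i), (-1 + 1i), (-1 - 1i), (1 + 3i), (1 - 3i).
Their magnitudes are: 3.606, 3.606, 1.414, 1.414, 3.162, 3.162.
Zeros with |z| < R = 2.5: (-1 + 1i), (-1 - 1i).
Count = 2.
By the argument principle, (1/2πi) ∮_{|z|=R} p'(z)/p(z) dz equals exactly this count.

Number of zeros inside |z| < 2.5: 2.


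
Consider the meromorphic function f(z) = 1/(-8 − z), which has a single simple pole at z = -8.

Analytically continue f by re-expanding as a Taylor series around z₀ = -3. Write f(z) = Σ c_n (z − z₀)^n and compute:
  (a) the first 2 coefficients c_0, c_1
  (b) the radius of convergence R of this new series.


Let w = z − z₀, so z = z₀ + w.
Then -8 − z = -8 − (z₀ + w) = (-8 − z₀) − w = -5 − w.
f(z) = 1/(-5 − w) = (1/(-5)) · 1/(1 − w/(-5)) = Σ_{n≥0} w^n / (-5)^(n+1).
So c_n = 1/(-5)^(n+1):
  c_0 = 1/(-5)^1 = -1/5.
  c_1 = 1/(-5)^2 = 1/25.
The series is valid for |w/d| < 1, i.e. |z − z₀| < |d|.
Radius of convergence: R = |-8 − z₀| = |-5| = 5 (distance from z₀ to the singularity z = -8).

c_0 = -1/5, c_1 = 1/25; R = 5.


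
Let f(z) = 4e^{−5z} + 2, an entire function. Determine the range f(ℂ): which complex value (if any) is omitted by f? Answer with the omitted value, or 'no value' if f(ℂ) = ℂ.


Little Picard bounds the complement of f(ℂ) to at most one point.
e^{−5z} is never zero on ℂ, so 4·e^{−5z} takes every value in ℂ ∖ {0}. Adding 2 shifts the range to ℂ ∖ {2}. Thus f omits exactly the value 2.

Omitted value: 2.


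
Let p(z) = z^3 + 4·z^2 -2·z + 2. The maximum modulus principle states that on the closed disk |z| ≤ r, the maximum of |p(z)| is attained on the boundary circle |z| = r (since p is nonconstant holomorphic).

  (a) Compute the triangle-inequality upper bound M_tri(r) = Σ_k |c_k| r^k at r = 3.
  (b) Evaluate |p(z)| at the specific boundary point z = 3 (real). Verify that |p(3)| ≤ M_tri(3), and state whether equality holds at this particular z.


Coefficients: c_0 = 2, c_1 = -2, c_2 = 4, c_3 = 1. Radius r = 3.
Part (a). Triangle bound: M_tri(r) = Σ_k |c_k| r^k
  = |2|·3^0 + |-2|·3^1 + |4|·3^2 + |1|·3^3
  = 2 + 6 + 36 + 27 = 71.
This bounds M(r) := max_{|z|=r} |p(z)| from above; equality holds iff all terms c_k z^k can be made to align in phase at a single z on |z|=r.
Part (b). At z = 3 (real, on the circle |z| = r):
  p(3) = (2)·3^0 + (-2)·3^1 + (4)·3^2 + (1)·3^3 = 59.
  |p(3)| = 59.
Check: |p(3)| = 59 ≤ 71 = M_tri(3). ✓ Equality does not hold at z = 3 (the coefficients have mixed signs, so the terms do not all align in phase there).

M_tri(3) = 71; |p(3)| = 59; equality at z=3: no.


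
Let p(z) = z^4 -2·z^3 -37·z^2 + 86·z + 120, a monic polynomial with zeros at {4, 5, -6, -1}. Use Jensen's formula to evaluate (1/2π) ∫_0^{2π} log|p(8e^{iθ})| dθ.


Zeros: -6, -1, 4, 5; r = 8.
Inside |z| < r: -6, -1, 4, 5. Outside (|z| ≥ r): ∅.
p(0) = 120, so log|p(0)| = log(120) = 4.7875.
Apply Jensen: I(r) = log|p(0)| + Σ_k log(r/|z_k|), summed over zeros inside |z| < r.
  log(r/|z_k|) for z_k = 4: log(8/4) = 0.6931
  log(r/|z_k|) for z_k = 5: log(8/5) = 0.4700
  log(r/|z_k|) for z_k = -6: log(8/6) = 0.2877
  log(r/|z_k|) for z_k = -1: log(8/1) = 2.0794
Sum over inside zeros: 3.5303.
I(r) = log|p(0)| + (inside sum) = 4.7875 + 3.5303 = 8.3178.
Closed form (all zeros inside, monic): I(r) = n·log(r) = 4·log(8) = 8.3178. ✓

I(r) ≈ 8.3178.


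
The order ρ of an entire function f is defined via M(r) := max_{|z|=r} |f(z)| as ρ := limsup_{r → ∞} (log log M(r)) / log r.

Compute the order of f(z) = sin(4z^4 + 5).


Write sin(w) = (e^{iw} ± e^{−iw})/(2 or 2i), so |sin(w)| ≤ e^{|w|}. With w = 4z^4 + 5, |w| ≤ 4r^4 + 5 on |z|=r, giving M(r) ≤ e^{4r^4 + 5} and ρ ≤ 4. For the lower bound, choose z on |z|=r with 4z^4 purely imaginary of modulus 4r^4; then |sin(4z^4 + 5)| grows like e^{4r^4}/2, so ρ ≥ 4. Hence ρ = 4.
Therefore ρ = 4.

Order ρ = 4.


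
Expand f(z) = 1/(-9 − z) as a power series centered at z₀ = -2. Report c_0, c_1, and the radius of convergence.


Let w = z − z₀, so z = z₀ + w.
Then -9 − z = -9 − (z₀ + w) = (-9 − z₀) − w = -7 − w.
f(z) = 1/(-7 − w) = (1/(-7)) · 1/(1 − w/(-7)) = Σ_{n≥0} w^n / (-7)^(n+1).
So c_n = 1/(-7)^(n+1):
  c_0 = 1/(-7)^1 = -1/7.
  c_1 = 1/(-7)^2 = 1/49.
The series is valid for |w/d| < 1, i.e. |z − z₀| < |d|.
Radius of convergence: R = |-9 − z₀| = |-7| = 7 (distance from z₀ to the singularity z = -9).

c_0 = -1/7, c_1 = 1/49; R = 7.


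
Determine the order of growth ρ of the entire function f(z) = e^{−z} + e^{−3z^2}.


Each summand is entire of order 1 and 2 respectively (as in the single-exponential case). The order of a sum is at most the max of the orders, so ρ ≤ 2. For the lower bound: on |z|=r choose arg z so that -3z^2 is real positive; then |e^{-3z^2}| = e^{3r^2} while |e^{-1z}| ≤ e^{1r^1} = o(e^{3r^2}). So |f| ≥ e^{3r^2}(1 − o(1)) and ρ ≥ 2. Hence ρ = max(1, 2) = 2.
Therefore ρ = 2.

Order ρ = 2.


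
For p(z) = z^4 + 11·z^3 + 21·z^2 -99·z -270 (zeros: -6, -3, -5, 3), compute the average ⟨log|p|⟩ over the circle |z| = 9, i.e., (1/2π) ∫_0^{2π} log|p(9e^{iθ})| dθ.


Zeros: -6, -5, -3, 3; r = 9.
Inside |z| < r: -6, -5, -3, 3. Outside (|z| ≥ r): ∅.
p(0) = -270, so log|p(0)| = log(270) = 5.5984.
Apply Jensen: I(r) = log|p(0)| + Σ_k log(r/|z_k|), summed over zeros inside |z| < r.
  log(r/|z_k|) for z_k = -6: log(9/6) = 0.4055
  log(r/|z_k|) for z_k = -3: log(9/3) = 1.0986
  log(r/|z_k|) for z_k = -5: log(9/5) = 0.5878
  log(r/|z_k|) for z_k = 3: log(9/3) = 1.0986
Sum over inside zeros: 3.1905.
I(r) = log|p(0)| + (inside sum) = 5.5984 + 3.1905 = 8.7889.
Closed form (all zeros inside, monic): I(r) = n·log(r) = 4·log(9) = 8.7889. ✓

I(r) ≈ 8.7889.


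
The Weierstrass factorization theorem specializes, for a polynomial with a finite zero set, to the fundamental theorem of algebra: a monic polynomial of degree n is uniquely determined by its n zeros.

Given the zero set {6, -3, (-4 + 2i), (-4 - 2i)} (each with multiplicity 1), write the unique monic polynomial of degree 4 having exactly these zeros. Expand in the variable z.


The polynomial is p(z) = ∏_{α ∈ S} (z − α), where S = {6, -3, (-4 + 2i), (-4 - 2i)}.
Expanding the product yields: p(z) = z^4 + 5·z^3 -22·z^2 -204·z -360.
Note conjugate pairs combine to real quadratics: (z − (-4+2i))(z − (-4−2i)) = z² + 8z + 20.
The resulting polynomial has degree 4 and real coefficients as required.

p(z) = z^4 + 5·z^3 -22·z^2 -204·z -360.


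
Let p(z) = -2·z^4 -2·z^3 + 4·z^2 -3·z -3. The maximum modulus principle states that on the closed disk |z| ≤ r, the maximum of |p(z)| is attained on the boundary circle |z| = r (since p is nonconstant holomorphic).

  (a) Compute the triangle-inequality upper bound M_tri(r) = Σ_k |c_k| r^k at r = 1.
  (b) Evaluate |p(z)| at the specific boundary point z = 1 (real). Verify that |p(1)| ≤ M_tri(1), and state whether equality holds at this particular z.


Coefficients: c_0 = -3, c_1 = -3, c_2 = 4, c_3 = -2, c_4 = -2. Radius r = 1.
Part (a). Triangle bound: M_tri(r) = Σ_k |c_k| r^k
  = |-3|·1^0 + |-3|·1^1 + |4|·1^2 + |-2|·1^3 + |-2|·1^4
  = 3 + 3 + 4 + 2 + 2 = 14.
This bounds M(r) := max_{|z|=r} |p(z)| from above; equality holds iff all terms c_k z^k can be made to align in phase at a single z on |z|=r.
Part (b). At z = 1 (real, on the circle |z| = r):
  p(1) = (-3)·1^0 + (-3)·1^1 + (4)·1^2 + (-2)·1^3 + (-2)·1^4 = -6.
  |p(1)| = 6.
Check: |p(1)| = 6 ≤ 14 = M_tri(1). ✓ Equality does not hold at z = 1 (the coefficients have mixed signs, so the terms do not all align in phase there).

M_tri(1) = 14; |p(1)| = 6; equality at z=1: no.


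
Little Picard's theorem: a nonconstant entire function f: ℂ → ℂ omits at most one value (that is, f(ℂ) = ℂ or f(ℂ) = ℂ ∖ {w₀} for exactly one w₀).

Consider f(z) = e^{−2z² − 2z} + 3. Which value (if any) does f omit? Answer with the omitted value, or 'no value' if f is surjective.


Little Picard bounds the complement of f(ℂ) to at most one point.
The exponent g(z) = −2z² − 2z is a nonconstant polynomial, hence surjective onto ℂ. So e^{g(z)} takes every value in {e^w : w ∈ ℂ} = ℂ ∖ {0}. Adding 3 shifts the range to ℂ ∖ {3}. f omits exactly 3.

Omitted value: 3.


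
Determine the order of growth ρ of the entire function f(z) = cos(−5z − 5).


cos(w) is a linear combination of e^{iw} and e^{−iw} (or e^w, e^{−w} in the hyperbolic case), so |cos(w)| ≤ e^{|w|}. With w = −5z − 5, |w| ≤ 5|z| + 5 = 5r + 5 on |z| = r, giving M(r) ≤ e^{5r + 5}, so ρ ≤ 1. On a suitable ray (z = it for sin/cos; z = t for sinh/cosh, t real → ∞), |cos(−5z − 5)| grows like e^{5|t|}/2, so ρ ≥ 1. Hence ρ = 1.
Therefore ρ = 1.

Order ρ = 1.


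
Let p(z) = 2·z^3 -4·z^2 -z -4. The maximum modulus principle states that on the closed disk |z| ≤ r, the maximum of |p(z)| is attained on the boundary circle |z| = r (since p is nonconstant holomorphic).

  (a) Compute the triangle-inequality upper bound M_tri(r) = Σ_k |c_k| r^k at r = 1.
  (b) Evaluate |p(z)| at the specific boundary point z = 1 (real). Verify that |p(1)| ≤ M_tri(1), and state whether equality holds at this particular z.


Coefficients: c_0 = -4, c_1 = -1, c_2 = -4, c_3 = 2. Radius r = 1.
Part (a). Triangle bound: M_tri(r) = Σ_k |c_k| r^k
  = |-4|·1^0 + |-1|·1^1 + |-4|·1^2 + |2|·1^3
  = 4 + 1 + 4 + 2 = 11.
This bounds M(r) := max_{|z|=r} |p(z)| from above; equality holds iff all terms c_k z^k can be made to align in phase at a single z on |z|=r.
Part (b). At z = 1 (real, on the circle |z| = r):
  p(1) = (-4)·1^0 + (-1)·1^1 + (-4)·1^2 + (2)·1^3 = -7.
  |p(1)| = 7.
Check: |p(1)| = 7 ≤ 11 = M_tri(1). ✓ Equality does not hold at z = 1 (the coefficients have mixed signs, so the terms do not all align in phase there).

M_tri(1) = 11; |p(1)| = 7; equality at z=1: no.


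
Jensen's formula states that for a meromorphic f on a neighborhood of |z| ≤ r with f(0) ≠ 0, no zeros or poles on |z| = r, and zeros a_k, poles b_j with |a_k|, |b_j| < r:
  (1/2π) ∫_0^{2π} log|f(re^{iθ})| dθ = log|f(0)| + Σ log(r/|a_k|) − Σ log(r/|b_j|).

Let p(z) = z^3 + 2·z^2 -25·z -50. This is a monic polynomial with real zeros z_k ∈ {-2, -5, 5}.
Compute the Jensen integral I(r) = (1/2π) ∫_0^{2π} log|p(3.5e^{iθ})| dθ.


Zeros: -5, -2, 5; r = 3.5.
Inside |z| < r: -2. Outside (|z| ≥ r): -5, 5.
p(0) = -50, so log|p(0)| = log(50) = 3.9120.
Apply Jensen: I(r) = log|p(0)| + Σ_k log(r/|z_k|), summed over zeros inside |z| < r.
  log(r/|z_k|) for z_k = -2: log(3.5/2) = 0.5596
  Outside zeros (-5, 5) contribute nothing to the Jensen sum.
Sum over inside zeros: 0.5596.
I(r) = log|p(0)| + (inside sum) = 3.9120 + 0.5596 = 4.4716.
Note: since some zeros are outside |z| ≤ r, the simplified n·log(r) form does NOT apply — only the inside zeros contribute.

I(r) ≈ 4.4716.


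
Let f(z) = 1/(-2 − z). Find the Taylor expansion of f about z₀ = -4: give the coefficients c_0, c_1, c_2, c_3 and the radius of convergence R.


Let w = z − z₀, so z = z₀ + w.
Then -2 − z = -2 − (z₀ + w) = (-2 − z₀) − w = 2 − w.
f(z) = 1/(2 − w) = (1/(2)) · 1/(1 − w/(2)) = Σ_{n≥0} w^n / (2)^(n+1).
So c_n = 1/(2)^(n+1):
  c_0 = 1/(2)^1 = 1/2.
  c_1 = 1/(2)^2 = 1/4.
  c_2 = 1/(2)^3 = 1/8.
  c_3 = 1/(2)^4 = 1/16.
The series is valid for |w/d| < 1, i.e. |z − z₀| < |d|.
Radius of convergence: R = |-2 − z₀| = |2| = 2 (distance from z₀ to the singularity z = -2).

c_0 = 1/2, c_1 = 1/4, c_2 = 1/8, c_3 = 1/16; R = 2.


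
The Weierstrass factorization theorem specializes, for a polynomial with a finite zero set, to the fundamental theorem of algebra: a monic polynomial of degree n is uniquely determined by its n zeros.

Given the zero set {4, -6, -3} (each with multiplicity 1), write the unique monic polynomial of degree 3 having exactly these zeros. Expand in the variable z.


The polynomial is p(z) = ∏_{α ∈ S} (z − α), where S = {4, -6, -3}.
Expanding the product yields: p(z) = z^3 + 5·z^2 -18·z -72.
The resulting polynomial has degree 3 and real coefficients as required.

p(z) = z^3 + 5·z^2 -18·z -72.


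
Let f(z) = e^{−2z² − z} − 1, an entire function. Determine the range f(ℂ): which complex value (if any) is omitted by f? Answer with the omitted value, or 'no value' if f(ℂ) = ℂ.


Little Picard bounds the complement of f(ℂ) to at most one point.
The exponent g(z) = −2z² − z is a nonconstant polynomial, hence surjective onto ℂ. So e^{g(z)} takes every value in {e^w : w ∈ ℂ} = ℂ ∖ {0}. Adding -1 shifts the range to ℂ ∖ {-1}. f omits exactly -1.

Omitted value: -1.


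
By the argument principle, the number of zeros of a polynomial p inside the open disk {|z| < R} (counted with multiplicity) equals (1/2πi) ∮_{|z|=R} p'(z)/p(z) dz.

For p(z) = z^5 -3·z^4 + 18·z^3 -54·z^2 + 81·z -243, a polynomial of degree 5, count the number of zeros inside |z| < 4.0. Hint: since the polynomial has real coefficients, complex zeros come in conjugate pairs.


The zeros of p are: 3, (0 + 3i), (0 - 3i), (0 + 3i), (0 - 3i).
Their magnitudes are: 3, 3, 3, 3, 3.
Zeros with |z| < R = 4.0: 3, (0 + 3i), (0 - 3i), (0 + 3i), (0 - 3i).
Count = 5.
By the argument principle, (1/2πi) ∮_{|z|=R} p'(z)/p(z) dz equals exactly this count.

Number of zeros inside |z| < 4.0: 5.


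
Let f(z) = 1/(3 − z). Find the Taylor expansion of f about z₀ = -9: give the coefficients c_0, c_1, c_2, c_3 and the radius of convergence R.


Let w = z − z₀, so z = z₀ + w.
Then 3 − z = 3 − (z₀ + w) = (3 − z₀) − w = 12 − w.
f(z) = 1/(12 − w) = (1/(12)) · 1/(1 − w/(12)) = Σ_{n≥0} w^n / (12)^(n+1).
So c_n = 1/(12)^(n+1):
  c_0 = 1/(12)^1 = 1/12.
  c_1 = 1/(12)^2 = 1/144.
  c_2 = 1/(12)^3 = 1/1728.
  c_3 = 1/(12)^4 = 1/20736.
The series is valid for |w/d| < 1, i.e. |z − z₀| < |d|.
Radius of convergence: R = |3 − z₀| = |12| = 12 (distance from z₀ to the singularity z = 3).

c_0 = 1/12, c_1 = 1/144, c_2 = 1/1728, c_3 = 1/20736; R = 12.


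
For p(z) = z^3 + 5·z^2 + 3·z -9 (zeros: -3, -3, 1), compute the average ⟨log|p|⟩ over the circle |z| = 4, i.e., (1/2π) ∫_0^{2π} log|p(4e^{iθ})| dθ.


Zeros: -3, -3, 1; r = 4.
Inside |z| < r: -3, -3, 1. Outside (|z| ≥ r): ∅.
p(0) = -9, so log|p(0)| = log(9) = 2.1972.
Apply Jensen: I(r) = log|p(0)| + Σ_k log(r/|z_k|), summed over zeros inside |z| < r.
  log(r/|z_k|) for z_k = -3: log(4/3) = 0.2877
  log(r/|z_k|) for z_k = -3: log(4/3) = 0.2877
  log(r/|z_k|) for z_k = 1: log(4/1) = 1.3863
Sum over inside zeros: 1.9617.
I(r) = log|p(0)| + (inside sum) = 2.1972 + 1.9617 = 4.1589.
Closed form (all zeros inside, monic): I(r) = n·log(r) = 3·log(4) = 4.1589. ✓

I(r) ≈ 4.1589.


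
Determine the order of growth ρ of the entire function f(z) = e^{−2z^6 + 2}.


|e^{−2z^6 + 2}| = e^{Re(-2·z^6) + 2} ≤ e^{2|z|^6 + 2} = e^{2r^6 + 2} on |z| = r, so ρ ≤ 6. Choosing z on |z|=r so that -2·z^6 is real positive (always possible by picking arg z appropriately) gives |f(z)| = e^{2r^6 + 2}, matching the bound. The additive constant 2 does not affect log log M(r) ~ 6·log r. Hence ρ = 6.
Therefore ρ = 6.

Order ρ = 6.


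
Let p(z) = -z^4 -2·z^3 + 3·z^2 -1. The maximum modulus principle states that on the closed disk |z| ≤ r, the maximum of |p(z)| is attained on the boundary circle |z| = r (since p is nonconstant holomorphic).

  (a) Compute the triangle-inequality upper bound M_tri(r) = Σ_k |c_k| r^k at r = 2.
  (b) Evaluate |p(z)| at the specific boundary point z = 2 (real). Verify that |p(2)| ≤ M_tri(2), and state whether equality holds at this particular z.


Coefficients: c_0 = -1, c_1 = 0, c_2 = 3, c_3 = -2, c_4 = -1. Radius r = 2.
Part (a). Triangle bound: M_tri(r) = Σ_k |c_k| r^k
  = |-1|·2^0 + |0|·2^1 + |3|·2^2 + |-2|·2^3 + |-1|·2^4
  = 1 + 0 + 12 + 16 + 16 = 45.
This bounds M(r) := max_{|z|=r} |p(z)| from above; equality holds iff all terms c_k z^k can be made to align in phase at a single z on |z|=r.
Part (b). At z = 2 (real, on the circle |z| = r):
  p(2) = (-1)·2^0 + (0)·2^1 + (3)·2^2 + (-2)·2^3 + (-1)·2^4 = -21.
  |p(2)| = 21.
Check: |p(2)| = 21 ≤ 45 = M_tri(2). ✓ Equality does not hold at z = 2 (the coefficients have mixed signs, so the terms do not all align in phase there).

M_tri(2) = 45; |p(2)| = 21; equality at z=2: no.


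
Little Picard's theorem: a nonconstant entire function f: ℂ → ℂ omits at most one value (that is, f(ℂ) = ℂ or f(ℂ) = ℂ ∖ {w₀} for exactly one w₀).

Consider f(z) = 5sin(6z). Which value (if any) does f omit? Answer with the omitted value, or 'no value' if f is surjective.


Little Picard bounds the complement of f(ℂ) to at most one point.
sin is entire and surjective onto ℂ: for every w ∈ ℂ, sin(ζ) = w has a solution ζ ∈ ℂ (e.g., via the complex inverse arcsin). With ζ = 6z this gives z = ζ/(6). Then 5·sin(6z) takes every value in 5·ℂ = ℂ, and adding 0 is a bijection of ℂ. So f is surjective and omits no value. (Note: only on the real line is sin bounded by [−1, 1].)

Omitted value: no value.


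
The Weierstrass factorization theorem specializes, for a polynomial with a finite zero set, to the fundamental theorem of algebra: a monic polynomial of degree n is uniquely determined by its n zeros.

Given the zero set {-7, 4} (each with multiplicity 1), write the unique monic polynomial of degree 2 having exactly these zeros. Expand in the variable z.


The polynomial is p(z) = ∏_{α ∈ S} (z − α), where S = {-7, 4}.
Expanding the product yields: p(z) = z^2 + 3·z -28.
The resulting polynomial has degree 2 and real coefficients as required.

p(z) = z^2 + 3·z -28.


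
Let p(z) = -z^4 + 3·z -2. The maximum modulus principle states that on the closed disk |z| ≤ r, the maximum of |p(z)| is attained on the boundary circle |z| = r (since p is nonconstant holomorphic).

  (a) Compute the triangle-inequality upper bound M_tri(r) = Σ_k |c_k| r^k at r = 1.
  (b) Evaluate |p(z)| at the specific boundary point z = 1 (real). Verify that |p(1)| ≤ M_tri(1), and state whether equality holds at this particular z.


Coefficients: c_0 = -2, c_1 = 3, c_2 = 0, c_3 = 0, c_4 = -1. Radius r = 1.
Part (a). Triangle bound: M_tri(r) = Σ_k |c_k| r^k
  = |-2|·1^0 + |3|·1^1 + |0|·1^2 + |0|·1^3 + |-1|·1^4
  = 2 + 3 + 0 + 0 + 1 = 6.
This bounds M(r) := max_{|z|=r} |p(z)| from above; equality holds iff all terms c_k z^k can be made to align in phase at a single z on |z|=r.
Part (b). At z = 1 (real, on the circle |z| = r):
  p(1) = (-2)·1^0 + (3)·1^1 + (0)·1^2 + (0)·1^3 + (-1)·1^4 = 0.
  |p(1)| = 0.
Check: |p(1)| = 0 ≤ 6 = M_tri(1). ✓ Equality does not hold at z = 1 (the coefficients have mixed signs, so the terms do not all align in phase there).

M_tri(1) = 6; |p(1)| = 0; equality at z=1: no.


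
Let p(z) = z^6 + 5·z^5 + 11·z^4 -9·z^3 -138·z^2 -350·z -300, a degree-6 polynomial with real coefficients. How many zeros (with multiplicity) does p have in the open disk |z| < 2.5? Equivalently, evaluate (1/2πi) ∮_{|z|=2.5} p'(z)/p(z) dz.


The zeros of p are: (-1 + 3i), (-1 - 3i), 3, -2, (-2 + 1i), (-2 - 1i).
Their magnitudes are: 3.162, 3.162, 3, 2, 2.236, 2.236.
Zeros with |z| < R = 2.5: -2, (-2 + 1i), (-2 - 1i).
Count = 3.
By the argument principle, (1/2πi) ∮_{|z|=R} p'(z)/p(z) dz equals exactly this count.

Number of zeros inside |z| < 2.5: 3.


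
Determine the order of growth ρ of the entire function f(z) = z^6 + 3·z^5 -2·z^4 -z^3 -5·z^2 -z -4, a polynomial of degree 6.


|f(z)| ≤ Σ|c_k|·r^k = O(r^6) as r → ∞. Polynomial growth is O(e^{r^ε}) for every ε > 0 (since r^6/e^{r^ε} → 0), so ρ ≤ ε for all ε > 0, i.e. ρ = 0. Every nonconstant polynomial has order 0.
Therefore ρ = 0.

Order ρ = 0.


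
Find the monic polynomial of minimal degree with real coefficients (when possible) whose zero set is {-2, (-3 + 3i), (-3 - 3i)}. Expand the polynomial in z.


The polynomial is p(z) = ∏_{α ∈ S} (z − α), where S = {-2, (-3 + 3i), (-3 - 3i)}.
Expanding the product yields: p(z) = z^3 + 8·z^2 + 30·z + 36.
Note conjugate pairs combine to real quadratics: (z − (-3+3i))(z − (-3−3i)) = z² + 6z + 18.
The resulting polynomial has degree 3 and real coefficients as required.

p(z) = z^3 + 8·z^2 + 30·z + 36.


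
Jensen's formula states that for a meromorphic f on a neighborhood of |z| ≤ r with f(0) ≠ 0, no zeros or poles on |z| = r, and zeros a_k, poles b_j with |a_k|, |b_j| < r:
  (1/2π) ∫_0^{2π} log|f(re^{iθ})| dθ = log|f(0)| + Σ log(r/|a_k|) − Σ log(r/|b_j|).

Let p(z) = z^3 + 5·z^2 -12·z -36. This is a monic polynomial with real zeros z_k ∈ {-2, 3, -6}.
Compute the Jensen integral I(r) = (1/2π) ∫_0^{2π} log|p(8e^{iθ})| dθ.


Zeros: -6, -2, 3; r = 8.
Inside |z| < r: -6, -2, 3. Outside (|z| ≥ r): ∅.
p(0) = -36, so log|p(0)| = log(36) = 3.5835.
Apply Jensen: I(r) = log|p(0)| + Σ_k log(r/|z_k|), summed over zeros inside |z| < r.
  log(r/|z_k|) for z_k = -2: log(8/2) = 1.3863
  log(r/|z_k|) for z_k = 3: log(8/3) = 0.9808
  log(r/|z_k|) for z_k = -6: log(8/6) = 0.2877
Sum over inside zeros: 2.6548.
I(r) = log|p(0)| + (inside sum) = 3.5835 + 2.6548 = 6.2383.
Closed form (all zeros inside, monic): I(r) = n·log(r) = 3·log(8) = 6.2383. ✓

I(r) ≈ 6.2383.


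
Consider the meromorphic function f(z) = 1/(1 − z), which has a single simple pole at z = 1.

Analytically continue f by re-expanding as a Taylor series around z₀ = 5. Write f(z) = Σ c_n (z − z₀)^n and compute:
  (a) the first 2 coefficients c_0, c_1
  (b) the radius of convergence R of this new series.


Let w = z − z₀, so z = z₀ + w.
Then 1 − z = 1 − (z₀ + w) = (1 − z₀) − w = -4 − w.
f(z) = 1/(-4 − w) = (1/(-4)) · 1/(1 − w/(-4)) = Σ_{n≥0} w^n / (-4)^(n+1).
So c_n = 1/(-4)^(n+1):
  c_0 = 1/(-4)^1 = -1/4.
  c_1 = 1/(-4)^2 = 1/16.
The series is valid for |w/d| < 1, i.e. |z − z₀| < |d|.
Radius of convergence: R = |1 − z₀| = |-4| = 4 (distance from z₀ to the singularity z = 1).

c_0 = -1/4, c_1 = 1/16; R = 4.


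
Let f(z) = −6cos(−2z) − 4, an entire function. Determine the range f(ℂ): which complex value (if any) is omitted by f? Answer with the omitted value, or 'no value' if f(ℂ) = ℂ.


Little Picard bounds the complement of f(ℂ) to at most one point.
cos is entire and surjective onto ℂ: for every w ∈ ℂ, cos(ζ) = w has a solution ζ ∈ ℂ (e.g., via the complex inverse arccos). With ζ = −2z this gives z = ζ/(-2). Then -6·cos(−2z) takes every value in -6·ℂ = ℂ, and adding -4 is a bijection of ℂ. So f is surjective and omits no value. (Note: only on the real line is cos bounded by [−1, 1].)

Omitted value: no value.


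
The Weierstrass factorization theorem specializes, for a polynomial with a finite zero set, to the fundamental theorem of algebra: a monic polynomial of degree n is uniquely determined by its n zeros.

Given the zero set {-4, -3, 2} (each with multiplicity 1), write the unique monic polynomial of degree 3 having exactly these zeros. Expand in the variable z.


The polynomial is p(z) = ∏_{α ∈ S} (z − α), where S = {-4, -3, 2}.
Expanding the product yields: p(z) = z^3 + 5·z^2 -2·z -24.
The resulting polynomial has degree 3 and real coefficients as required.

p(z) = z^3 + 5·z^2 -2·z -24.


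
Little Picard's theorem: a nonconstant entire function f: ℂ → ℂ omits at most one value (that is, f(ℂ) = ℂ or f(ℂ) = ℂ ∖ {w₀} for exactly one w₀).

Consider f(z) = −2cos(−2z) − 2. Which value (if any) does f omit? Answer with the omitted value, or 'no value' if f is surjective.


Little Picard bounds the complement of f(ℂ) to at most one point.
cos is entire and surjective onto ℂ: for every w ∈ ℂ, cos(ζ) = w has a solution ζ ∈ ℂ (e.g., via the complex inverse arccos). With ζ = −2z this gives z = ζ/(-2). Then -2·cos(−2z) takes every value in -2·ℂ = ℂ, and adding -2 is a bijection of ℂ. So f is surjective and omits no value. (Note: only on the real line is cos bounded by [−1, 1].)

Omitted value: no value.


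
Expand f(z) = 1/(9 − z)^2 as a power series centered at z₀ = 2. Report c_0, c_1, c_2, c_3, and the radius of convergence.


Let w = z − z₀, so z = z₀ + w.
Then 9 − z = 9 − (z₀ + w) = (9 − z₀) − w = 7 − w.
f(z) = 1/(7 − w)^2 = (1/(7)^2) · (1 − w/(7))^{−2}.
By the binomial series (1−u)^{−2} = Σ_{n≥0} C(n+1, 1) u^n for |u|<1, with u = w/(7):
  c_n = C(n+1, 1) / (7)^(n+2).
  c_0 = 1/(7)^2 = 1/49.
  c_1 = 2/(7)^3 = 2/343.
  c_2 = 3/(7)^4 = 3/2401.
  c_3 = 4/(7)^5 = 4/16807.
The series is valid for |w/d| < 1, i.e. |z − z₀| < |d|.
Radius of convergence: R = |9 − z₀| = |7| = 7 (distance from z₀ to the singularity z = 9).

c_0 = 1/49, c_1 = 2/343, c_2 = 3/2401, c_3 = 4/16807; R = 7.


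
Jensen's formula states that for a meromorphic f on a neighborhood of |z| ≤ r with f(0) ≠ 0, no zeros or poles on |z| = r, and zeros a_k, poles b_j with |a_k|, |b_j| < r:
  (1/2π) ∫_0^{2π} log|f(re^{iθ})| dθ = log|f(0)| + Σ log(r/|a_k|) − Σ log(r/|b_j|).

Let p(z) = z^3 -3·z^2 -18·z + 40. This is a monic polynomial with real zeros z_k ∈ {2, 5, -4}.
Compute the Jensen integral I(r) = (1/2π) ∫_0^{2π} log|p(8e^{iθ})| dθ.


Zeros: -4, 2, 5; r = 8.
Inside |z| < r: -4, 2, 5. Outside (|z| ≥ r): ∅.
p(0) = 40, so log|p(0)| = log(40) = 3.6889.
Apply Jensen: I(r) = log|p(0)| + Σ_k log(r/|z_k|), summed over zeros inside |z| < r.
  log(r/|z_k|) for z_k = 2: log(8/2) = 1.3863
  log(r/|z_k|) for z_k = 5: log(8/5) = 0.4700
  log(r/|z_k|) for z_k = -4: log(8/4) = 0.6931
Sum over inside zeros: 2.5494.
I(r) = log|p(0)| + (inside sum) = 3.6889 + 2.5494 = 6.2383.
Closed form (all zeros inside, monic): I(r) = n·log(r) = 3·log(8) = 6.2383. ✓

I(r) ≈ 6.2383.


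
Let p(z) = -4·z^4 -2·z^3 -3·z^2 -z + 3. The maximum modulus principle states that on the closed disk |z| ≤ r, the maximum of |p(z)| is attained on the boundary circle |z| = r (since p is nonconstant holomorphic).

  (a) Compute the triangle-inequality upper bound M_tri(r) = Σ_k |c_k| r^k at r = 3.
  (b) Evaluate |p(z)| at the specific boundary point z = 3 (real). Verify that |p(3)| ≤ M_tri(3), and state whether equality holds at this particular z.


Coefficients: c_0 = 3, c_1 = -1, c_2 = -3, c_3 = -2, c_4 = -4. Radius r = 3.
Part (a). Triangle bound: M_tri(r) = Σ_k |c_k| r^k
  = |3|·3^0 + |-1|·3^1 + |-3|·3^2 + |-2|·3^3 + |-4|·3^4
  = 3 + 3 + 27 + 54 + 324 = 411.
This bounds M(r) := max_{|z|=r} |p(z)| from above; equality holds iff all terms c_k z^k can be made to align in phase at a single z on |z|=r.
Part (b). At z = 3 (real, on the circle |z| = r):
  p(3) = (3)·3^0 + (-1)·3^1 + (-3)·3^2 + (-2)·3^3 + (-4)·3^4 = -405.
  |p(3)| = 405.
Check: |p(3)| = 405 ≤ 411 = M_tri(3). ✓ Equality does not hold at z = 3 (the coefficients have mixed signs, so the terms do not all align in phase there).

M_tri(3) = 411; |p(3)| = 405; equality at z=3: no.


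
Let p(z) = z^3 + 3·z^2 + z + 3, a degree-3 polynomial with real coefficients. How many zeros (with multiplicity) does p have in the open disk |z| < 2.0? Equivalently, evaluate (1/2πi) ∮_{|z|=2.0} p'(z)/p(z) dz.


The zeros of p are: (0 + 1i), (0 - 1i), -3.
Their magnitudes are: 1, 1, 3.
Zeros with |z| < R = 2.0: (0 + 1i), (0 - 1i).
Count = 2.
By the argument principle, (1/2πi) ∮_{|z|=R} p'(z)/p(z) dz equals exactly this count.

Number of zeros inside |z| < 2.0: 2.


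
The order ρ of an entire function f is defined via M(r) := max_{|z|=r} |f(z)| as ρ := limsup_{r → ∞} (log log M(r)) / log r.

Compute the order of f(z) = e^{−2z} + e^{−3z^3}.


Each summand is entire of order 1 and 3 respectively (as in the single-exponential case). The order of a sum is at most the max of the orders, so ρ ≤ 3. For the lower bound: on |z|=r choose arg z so that -3z^3 is real positive; then |e^{-3z^3}| = e^{3r^3} while |e^{-2z}| ≤ e^{2r^1} = o(e^{3r^3}). So |f| ≥ e^{3r^3}(1 − o(1)) and ρ ≥ 3. Hence ρ = max(1, 3) = 3.
Therefore ρ = 3.

Order ρ = 3.


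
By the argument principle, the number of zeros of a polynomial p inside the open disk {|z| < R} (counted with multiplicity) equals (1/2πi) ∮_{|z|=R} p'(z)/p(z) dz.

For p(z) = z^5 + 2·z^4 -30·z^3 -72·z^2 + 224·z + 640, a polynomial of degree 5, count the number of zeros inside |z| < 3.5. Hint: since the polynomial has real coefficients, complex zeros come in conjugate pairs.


The zeros of p are: -4, (-3 + 1i), (-3 - 1i), 4, 4.
Their magnitudes are: 4, 3.162, 3.162, 4, 4.
Zeros with |z| < R = 3.5: (-3 + 1i), (-3 - 1i).
Count = 2.
By the argument principle, (1/2πi) ∮_{|z|=R} p'(z)/p(z) dz equals exactly this count.

Number of zeros inside |z| < 3.5: 2.


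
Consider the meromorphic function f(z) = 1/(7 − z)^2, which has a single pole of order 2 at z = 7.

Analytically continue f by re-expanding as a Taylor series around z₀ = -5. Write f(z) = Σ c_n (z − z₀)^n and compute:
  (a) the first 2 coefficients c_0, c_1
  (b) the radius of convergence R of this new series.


Let w = z − z₀, so z = z₀ + w.
Then 7 − z = 7 − (z₀ + w) = (7 − z₀) − w = 12 − w.
f(z) = 1/(12 − w)^2 = (1/(12)^2) · (1 − w/(12))^{−2}.
By the binomial series (1−u)^{−2} = Σ_{n≥0} C(n+1, 1) u^n for |u|<1, with u = w/(12):
  c_n = C(n+1, 1) / (12)^(n+2).
  c_0 = 1/(12)^2 = 1/144.
  c_1 = 2/(12)^3 = 1/864.
The series is valid for |w/d| < 1, i.e. |z − z₀| < |d|.
Radius of convergence: R = |7 − z₀| = |12| = 12 (distance from z₀ to the singularity z = 7).

c_0 = 1/144, c_1 = 1/864; R = 12.


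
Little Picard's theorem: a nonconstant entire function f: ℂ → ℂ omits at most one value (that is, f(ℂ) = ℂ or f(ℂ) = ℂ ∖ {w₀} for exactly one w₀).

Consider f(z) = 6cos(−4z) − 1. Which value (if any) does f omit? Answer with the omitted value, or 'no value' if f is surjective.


Little Picard bounds the complement of f(ℂ) to at most one point.
cos is entire and surjective onto ℂ: for every w ∈ ℂ, cos(ζ) = w has a solution ζ ∈ ℂ (e.g., via the complex inverse arccos). With ζ = −4z this gives z = ζ/(-4). Then 6·cos(−4z) takes every value in 6·ℂ = ℂ, and adding -1 is a bijection of ℂ. So f is surjective and omits no value. (Note: only on the real line is cos bounded by [−1, 1].)

Omitted value: no value.


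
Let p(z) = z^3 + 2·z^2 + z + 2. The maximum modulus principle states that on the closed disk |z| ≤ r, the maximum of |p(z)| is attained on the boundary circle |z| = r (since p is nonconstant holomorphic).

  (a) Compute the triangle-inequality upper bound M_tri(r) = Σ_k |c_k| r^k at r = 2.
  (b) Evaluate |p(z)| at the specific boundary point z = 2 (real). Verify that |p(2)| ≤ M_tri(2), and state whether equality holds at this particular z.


Coefficients: c_0 = 2, c_1 = 1, c_2 = 2, c_3 = 1. Radius r = 2.
Part (a). Triangle bound: M_tri(r) = Σ_k |c_k| r^k
  = |2|·2^0 + |1|·2^1 + |2|·2^2 + |1|·2^3
  = 2 + 2 + 8 + 8 = 20.
This bounds M(r) := max_{|z|=r} |p(z)| from above; equality holds iff all terms c_k z^k can be made to align in phase at a single z on |z|=r.
Part (b). At z = 2 (real, on the circle |z| = r):
  p(2) = (2)·2^0 + (1)·2^1 + (2)·2^2 + (1)·2^3 = 20.
  |p(2)| = 20.
Since all nonzero coefficients share the same sign, |p(2)| = 20 = M_tri(2); the triangle bound is attained at z = 2, so in fact M(r) = 20.

M_tri(2) = 20; |p(2)| = 20; equality at z=2: yes.


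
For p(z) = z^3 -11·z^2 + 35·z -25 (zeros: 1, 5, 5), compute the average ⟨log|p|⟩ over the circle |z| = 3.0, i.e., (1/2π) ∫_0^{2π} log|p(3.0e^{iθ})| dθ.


Zeros: 1, 5, 5; r = 3.0.
Inside |z| < r: 1. Outside (|z| ≥ r): 5, 5.
p(0) = -25, so log|p(0)| = log(25) = 3.2189.
Apply Jensen: I(r) = log|p(0)| + Σ_k log(r/|z_k|), summed over zeros inside |z| < r.
  log(r/|z_k|) for z_k = 1: log(3.0/1) = 1.0986
  Outside zeros (5, 5) contribute nothing to the Jensen sum.
Sum over inside zeros: 1.0986.
I(r) = log|p(0)| + (inside sum) = 3.2189 + 1.0986 = 4.3175.
Note: since some zeros are outside |z| ≤ r, the simplified n·log(r) form does NOT apply — only the inside zeros contribute.

I(r) ≈ 4.3175.


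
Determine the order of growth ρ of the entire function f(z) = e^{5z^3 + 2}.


|e^{5z^3 + 2}| = e^{Re(5·z^3) + 2} ≤ e^{5|z|^3 + 2} = e^{5r^3 + 2} on |z| = r, so ρ ≤ 3. Choosing z on |z|=r so that 5·z^3 is real positive (always possible by picking arg z appropriately) gives |f(z)| = e^{5r^3 + 2}, matching the bound. The additive constant 2 does not affect log log M(r) ~ 3·log r. Hence ρ = 3.
Therefore ρ = 3.

Order ρ = 3.


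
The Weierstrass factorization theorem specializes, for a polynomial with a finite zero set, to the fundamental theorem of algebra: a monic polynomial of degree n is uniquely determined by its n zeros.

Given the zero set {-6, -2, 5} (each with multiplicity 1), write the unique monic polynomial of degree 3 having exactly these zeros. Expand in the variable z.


The polynomial is p(z) = ∏_{α ∈ S} (z − α), where S = {-6, -2, 5}.
Expanding the product yields: p(z) = z^3 + 3·z^2 -28·z -60.
The resulting polynomial has degree 3 and real coefficients as required.

p(z) = z^3 + 3·z^2 -28·z -60.


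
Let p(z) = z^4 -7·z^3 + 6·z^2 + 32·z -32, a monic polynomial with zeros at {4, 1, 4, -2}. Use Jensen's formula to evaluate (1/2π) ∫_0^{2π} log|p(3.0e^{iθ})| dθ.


Zeros: -2, 1, 4, 4; r = 3.0.
Inside |z| < r: -2, 1. Outside (|z| ≥ r): 4, 4.
p(0) = -32, so log|p(0)| = log(32) = 3.4657.
Apply Jensen: I(r) = log|p(0)| + Σ_k log(r/|z_k|), summed over zeros inside |z| < r.
  log(r/|z_k|) for z_k = 1: log(3.0/1) = 1.0986
  log(r/|z_k|) for z_k = -2: log(3.0/2) = 0.4055
  Outside zeros (4, 4) contribute nothing to the Jensen sum.
Sum over inside zeros: 1.5041.
I(r) = log|p(0)| + (inside sum) = 3.4657 + 1.5041 = 4.9698.
Note: since some zeros are outside |z| ≤ r, the simplified n·log(r) form does NOT apply — only the inside zeros contribute.

I(r) ≈ 4.9698.


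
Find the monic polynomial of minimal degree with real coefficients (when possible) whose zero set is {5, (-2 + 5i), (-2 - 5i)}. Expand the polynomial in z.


The polynomial is p(z) = ∏_{α ∈ S} (z − α), where S = {5, (-2 + 5i), (-2 - 5i)}.
Expanding the product yields: p(z) = z^3 -z^2 + 9·z -145.
Note conjugate pairs combine to real quadratics: (z − (-2+5i))(z − (-2−5i)) = z² + 4z + 29.
The resulting polynomial has degree 3 and real coefficients as required.

p(z) = z^3 -z^2 + 9·z -145.


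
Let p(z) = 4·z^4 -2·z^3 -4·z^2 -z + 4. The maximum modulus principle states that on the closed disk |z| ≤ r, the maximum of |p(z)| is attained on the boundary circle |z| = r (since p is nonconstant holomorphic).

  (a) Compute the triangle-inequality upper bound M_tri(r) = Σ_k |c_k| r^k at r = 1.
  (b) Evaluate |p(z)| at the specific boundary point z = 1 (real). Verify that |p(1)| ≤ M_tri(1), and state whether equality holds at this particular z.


Coefficients: c_0 = 4, c_1 = -1, c_2 = -4, c_3 = -2, c_4 = 4. Radius r = 1.
Part (a). Triangle bound: M_tri(r) = Σ_k |c_k| r^k
  = |4|·1^0 + |-1|·1^1 + |-4|·1^2 + |-2|·1^3 + |4|·1^4
  = 4 + 1 + 4 + 2 + 4 = 15.
This bounds M(r) := max_{|z|=r} |p(z)| from above; equality holds iff all terms c_k z^k can be made to align in phase at a single z on |z|=r.
Part (b). At z = 1 (real, on the circle |z| = r):
  p(1) = (4)·1^0 + (-1)·1^1 + (-4)·1^2 + (-2)·1^3 + (4)·1^4 = 1.
  |p(1)| = 1.
Check: |p(1)| = 1 ≤ 15 = M_tri(1). ✓ Equality does not hold at z = 1 (the coefficients have mixed signs, so the terms do not all align in phase there).

M_tri(1) = 15; |p(1)| = 1; equality at z=1: no.


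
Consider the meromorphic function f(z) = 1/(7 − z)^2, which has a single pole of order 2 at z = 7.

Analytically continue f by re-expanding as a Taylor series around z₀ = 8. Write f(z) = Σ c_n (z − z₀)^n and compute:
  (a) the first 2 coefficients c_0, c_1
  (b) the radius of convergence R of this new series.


Let w = z − z₀, so z = z₀ + w.
Then 7 − z = 7 − (z₀ + w) = (7 − z₀) − w = -1 − w.
f(z) = 1/(-1 − w)^2 = (1/(-1)^2) · (1 − w/(-1))^{−2}.
By the binomial series (1−u)^{−2} = Σ_{n≥0} C(n+1, 1) u^n for |u|<1, with u = w/(-1):
  c_n = C(n+1, 1) / (-1)^(n+2).
  c_0 = 1/(-1)^2 = 1.
  c_1 = 2/(-1)^3 = -2.
The series is valid for |w/d| < 1, i.e. |z − z₀| < |d|.
Radius of convergence: R = |7 − z₀| = |-1| = 1 (distance from z₀ to the singularity z = 7).

c_0 = 1, c_1 = -2; R = 1.


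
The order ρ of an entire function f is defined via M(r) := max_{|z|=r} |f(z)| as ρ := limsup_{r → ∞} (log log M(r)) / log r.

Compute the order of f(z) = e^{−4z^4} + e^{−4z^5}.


Each summand is entire of order 4 and 5 respectively (as in the single-exponential case). The order of a sum is at most the max of the orders, so ρ ≤ 5. For the lower bound: on |z|=r choose arg z so that -4z^5 is real positive; then |e^{-4z^5}| = e^{4r^5} while |e^{-4z^4}| ≤ e^{4r^4} = o(e^{4r^5}). So |f| ≥ e^{4r^5}(1 − o(1)) and ρ ≥ 5. Hence ρ = max(4, 5) = 5.
Therefore ρ = 5.

Order ρ = 5.


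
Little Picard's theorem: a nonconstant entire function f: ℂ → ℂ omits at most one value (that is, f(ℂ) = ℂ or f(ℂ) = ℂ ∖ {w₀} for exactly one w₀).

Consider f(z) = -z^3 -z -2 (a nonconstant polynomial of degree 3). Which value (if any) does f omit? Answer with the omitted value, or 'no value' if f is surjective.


Little Picard bounds the complement of f(ℂ) to at most one point.
For every w ∈ ℂ, the equation p(z) − w = 0 is a nonconstant polynomial in z and hence has at least one root by the fundamental theorem of algebra. So p is surjective onto ℂ, omitting no value.

Omitted value: no value.


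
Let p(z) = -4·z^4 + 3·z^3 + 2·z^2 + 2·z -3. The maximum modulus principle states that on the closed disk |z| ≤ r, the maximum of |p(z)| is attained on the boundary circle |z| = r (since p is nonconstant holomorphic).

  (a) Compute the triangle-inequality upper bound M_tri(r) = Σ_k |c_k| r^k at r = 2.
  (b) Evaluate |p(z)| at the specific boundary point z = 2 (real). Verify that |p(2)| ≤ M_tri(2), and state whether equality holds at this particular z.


Coefficients: c_0 = -3, c_1 = 2, c_2 = 2, c_3 = 3, c_4 = -4. Radius r = 2.
Part (a). Triangle bound: M_tri(r) = Σ_k |c_k| r^k
  = |-3|·2^0 + |2|·2^1 + |2|·2^2 + |3|·2^3 + |-4|·2^4
  = 3 + 4 + 8 + 24 + 64 = 103.
This bounds M(r) := max_{|z|=r} |p(z)| from above; equality holds iff all terms c_k z^k can be made to align in phase at a single z on |z|=r.
Part (b). At z = 2 (real, on the circle |z| = r):
  p(2) = (-3)·2^0 + (2)·2^1 + (2)·2^2 + (3)·2^3 + (-4)·2^4 = -31.
  |p(2)| = 31.
Check: |p(2)| = 31 ≤ 103 = M_tri(2). ✓ Equality does not hold at z = 2 (the coefficients have mixed signs, so the terms do not all align in phase there).

M_tri(2) = 103; |p(2)| = 31; equality at z=2: no.


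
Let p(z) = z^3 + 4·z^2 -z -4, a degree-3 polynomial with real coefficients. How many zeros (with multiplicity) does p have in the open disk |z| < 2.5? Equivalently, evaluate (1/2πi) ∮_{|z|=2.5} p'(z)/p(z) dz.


The zeros of p are: -4, 1, -1.
Their magnitudes are: 4, 1, 1.
Zeros with |z| < R = 2.5: 1, -1.
Count = 2.
By the argument principle, (1/2πi) ∮_{|z|=R} p'(z)/p(z) dz equals exactly this count.

Number of zeros inside |z| < 2.5: 2.
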